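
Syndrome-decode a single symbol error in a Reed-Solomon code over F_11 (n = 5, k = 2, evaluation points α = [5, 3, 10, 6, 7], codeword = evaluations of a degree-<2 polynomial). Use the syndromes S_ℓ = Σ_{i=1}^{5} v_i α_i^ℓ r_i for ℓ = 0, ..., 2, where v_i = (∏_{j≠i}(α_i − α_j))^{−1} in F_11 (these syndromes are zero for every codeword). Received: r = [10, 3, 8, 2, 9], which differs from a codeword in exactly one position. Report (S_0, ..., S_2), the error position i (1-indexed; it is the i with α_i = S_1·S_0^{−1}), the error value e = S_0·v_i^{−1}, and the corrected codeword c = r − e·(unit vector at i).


S = (2, 10, 6), error at position 1, error magnitude e = 4, c = [6, 3, 8, 2, 9].

Step 1: column multipliers v_i = (∏_{j≠i}(α_i − α_j))^{−1} mod 11.
  i = 1 (α = 5): (5−3)(5−10)(5−6)(5−7) = 2·(−5)·(−1)·(−2) = −20 ≡ 2, so v_1 = 2^{−1} = 6 (mod 11).
  i = 2 (α = 3): (3−5)(3−10)(3−6)(3−7) = (−2)·(−7)·(−3)·(−4) = 168 ≡ 3, so v_2 = 3^{−1} = 4 (mod 11).
  i = 3 (α = 10): (10−5)(10−3)(10−6)(10−7) = 5·7·4·3 = 420 ≡ 2, so v_3 = 2^{−1} = 6 (mod 11).
  i = 4 (α = 6): (6−5)(6−3)(6−10)(6−7) = 1·3·(−4)·(−1) = 12 ≡ 1, so v_4 = 1^{−1} = 1 (mod 11).
  i = 5 (α = 7): (7−5)(7−3)(7−10)(7−6) = 2·4·(−3)·1 = −24 ≡ 9, so v_5 = 9^{−1} = 5 (mod 11).
  v = [6, 4, 6, 1, 5].
Step 2: syndromes of r = [10, 3, 8, 2, 9] (all sums mod 11).
  S_0 = Σ v_i r_i = 6·10 + 4·3 + 6·8 + 1·2 + 5·9 = 167 ≡ 2.
  S_1 = Σ v_i α_i r_i = 6·5·10 + 4·3·3 + 6·10·8 + 1·6·2 + 5·7·9 = 1143 ≡ 10.
  α_i^2 mod 11 = [3, 9, 1, 3, 5].
  S_2 = Σ v_i α_i^2 r_i = 6·3·10 + 4·9·3 + 6·1·8 + 1·3·2 + 5·5·9 = 567 ≡ 6.
  S = (2, 10, 6) ≠ 0, so r is not a codeword (an error is present).
Step 3: locate the error. For a single error e at position i, S_ℓ = v_i·e·α_i^ℓ, so α_err = S_1/S_0.
  S_0^{−1} = 2^{−1} = 6 (mod 11), so α_err = 10·6 = 60 ≡ 5 = α_1. Error position i = 1.
  Consistency check: S_2/S_1 = 6·10 = 60 ≡ 5 = α_err ✓ (single-error assumption holds).
Step 4: error magnitude e = S_0/v_1 = S_0·∏_{j≠1}(α_1 − α_j) = 2·2 = 4 ≡ 4 (mod 11).
Step 5: correct position 1: c_1 = r_1 − e = 10 − 4 ≡ 6 (mod 11). Hence c = [6, 3, 8, 2, 9].
  Check: interpolating c through the α_i gives m(x) = 4 + 7·x (degree < 2) with m(α_i) = c_i for every i, so c is indeed a codeword.


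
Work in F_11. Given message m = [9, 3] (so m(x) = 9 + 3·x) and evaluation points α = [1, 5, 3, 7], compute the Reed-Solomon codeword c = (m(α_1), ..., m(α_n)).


c = [1, 2, 7, 8]

Message polynomial: m(x) = 9 + 3·x (mod 11).
For each evaluation point α_i, compute m(α_i) mod 11:
  α_1 = 1: Horner steps 3 → 1, so m(1) = 1.
  α_2 = 5: Horner steps 3 → 2, so m(5) = 2.
  α_3 = 3: Horner steps 3 → 7, so m(3) = 7.
  α_4 = 7: Horner steps 3 → 8, so m(7) = 8.
Codeword c = [1, 2, 7, 8] ∈ F_11^4.


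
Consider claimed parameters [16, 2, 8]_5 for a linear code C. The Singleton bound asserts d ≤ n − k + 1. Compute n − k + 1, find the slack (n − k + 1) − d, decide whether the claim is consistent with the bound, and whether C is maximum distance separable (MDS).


Singleton RHS = n − k + 1 = 15, slack = 7, bound satisfied, not MDS.

Singleton bound: d ≤ n − k + 1.
Here n = 16, k = 2, so n − k + 1 = 15.
Given d = 8, check d ≤ 15: YES.
Slack = (n − k + 1) − d = 7.
The code is NOT MDS (slack = 7 > 0).
Description: the claimed parameters are [16, 2, 8]_5; such a code would be non-MDS.


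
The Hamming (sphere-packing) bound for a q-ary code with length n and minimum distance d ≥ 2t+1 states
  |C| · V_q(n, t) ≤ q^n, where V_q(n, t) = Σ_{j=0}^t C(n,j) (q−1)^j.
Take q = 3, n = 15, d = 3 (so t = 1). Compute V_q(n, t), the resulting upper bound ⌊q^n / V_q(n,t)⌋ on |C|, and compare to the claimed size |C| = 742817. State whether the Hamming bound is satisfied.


V_q(n, t) = 31, q^n = 14348907, Hamming bound = 462867, |C| = 742817 > bound (violated).

Step 1: Compute V_q(n, t) = Σ_{j=0}^1 C(n, j) (q−1)^j.
  j = 0: C(15,0)·(2)^0 = 1·1 = 1.
  j = 1: C(15,1)·(2)^1 = 15·2 = 30.
  V_q(n, t) = 1 + 30 = 31.
Step 2: q^n = 3^15 = 14348907.
Step 3: Hamming bound ⌊q^n / V_q(n,t)⌋ = ⌊14348907/31⌋ = 462867.
Step 4: Compare |C| = 742817 to 462867: violated.
The claimed |C| lies above the Hamming bound, so no 3-ary code of length 15 with d ≥ 3 can have 742817 codewords.


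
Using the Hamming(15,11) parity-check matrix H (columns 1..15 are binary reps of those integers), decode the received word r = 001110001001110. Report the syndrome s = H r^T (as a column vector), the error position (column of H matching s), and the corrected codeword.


s = (0, 1, 0, 0)^T, error position = 4, corrected codeword c = 001010001001110

Compute s = H r^T mod 2 one row at a time:
  s_1 = 0 + 1 + 0 + 0 + 1 + 1 + 1 + 0 = 4 ≡ 0 (mod 2).
  s_2 = 1 + 1 + 0 + 0 + 1 + 1 + 1 + 0 = 5 ≡ 1 (mod 2).
  s_3 = 0 + 1 + 0 + 0 + 0 + 0 + 1 + 0 = 2 ≡ 0 (mod 2).
  s_4 = 0 + 1 + 1 + 0 + 1 + 0 + 1 + 0 = 4 ≡ 0 (mod 2).
s = (0, 1, 0, 0)^T — this equals column 4 of H (binary 0100), so error is at position 4.
Correct: flip bit 4 of r = 001110001001110 to get c = 001010001001110.


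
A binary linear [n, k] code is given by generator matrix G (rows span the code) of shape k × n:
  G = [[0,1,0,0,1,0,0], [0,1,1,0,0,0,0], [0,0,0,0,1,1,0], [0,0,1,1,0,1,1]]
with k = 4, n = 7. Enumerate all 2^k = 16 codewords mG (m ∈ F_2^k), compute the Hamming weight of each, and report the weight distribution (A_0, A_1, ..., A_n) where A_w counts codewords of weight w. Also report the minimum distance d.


Weight distribution: A_0 = 1, A_2 = 7, A_4 = 7, A_6 = 1. Minimum distance d = 2.

Enumerate all 2^4 = 16 messages m ∈ F_2^4.
For each, compute codeword c = mG in F_2^7, then tally its weight.
  m = 0000 → c = 0000000, weight = 0.
  m = 1000 → c = 0100100, weight = 2.
  m = 0100 → c = 0110000, weight = 2.
  m = 1100 → c = 0010100, weight = 2.
  m = 0010 → c = 0000110, weight = 2.
  m = 1010 → c = 0100010, weight = 2.
  m = 0110 → c = 0110110, weight = 4.
  m = 1110 → c = 0010010, weight = 2.
  m = 0001 → c = 0011011, weight = 4.
  m = 1001 → c = 0111111, weight = 6.
  m = 0101 → c = 0101011, weight = 4.
  m = 1101 → c = 0001111, weight = 4.
  m = 0011 → c = 0011101, weight = 4.
  m = 1011 → c = 0111001, weight = 4.
  m = 0111 → c = 0101101, weight = 4.
  m = 1111 → c = 0001001, weight = 2.
Tally weights:
  weight 0: 1 codewords.
  weight 2: 7 codewords.
  weight 4: 7 codewords.
  weight 6: 1 codewords.
Minimum distance d = smallest w > 0 with A_w > 0 = 2.
Sanity: Σ A_w = 16 = 2^4 = 16 ✓.


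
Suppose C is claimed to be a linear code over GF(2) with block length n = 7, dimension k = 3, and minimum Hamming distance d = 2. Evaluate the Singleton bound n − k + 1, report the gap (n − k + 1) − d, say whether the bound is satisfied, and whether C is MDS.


Singleton RHS = n − k + 1 = 5, slack = 3, bound satisfied, not MDS.

Singleton bound: d ≤ n − k + 1.
Here n = 7, k = 3, so n − k + 1 = 5.
Given d = 2, check d ≤ 5: YES.
Slack = (n − k + 1) − d = 3.
The code is NOT MDS (slack = 3 > 0).
Description: the claimed parameters are [7, 3, 2]_2; such a code would be non-MDS.


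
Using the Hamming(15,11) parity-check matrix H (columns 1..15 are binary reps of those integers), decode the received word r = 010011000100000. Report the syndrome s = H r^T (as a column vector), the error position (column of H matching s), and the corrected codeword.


s = (1, 0, 1, 1)^T, error position = 11, corrected codeword c = 010011000110000

Compute s = H r^T mod 2 one row at a time:
  s_1 = 0 + 0 + 1 + 0 + 0 + 0 + 0 + 0 = 1 ≡ 1 (mod 2).
  s_2 = 0 + 1 + 1 + 0 + 0 + 0 + 0 + 0 = 2 ≡ 0 (mod 2).
  s_3 = 1 + 0 + 1 + 0 + 1 + 0 + 0 + 0 = 3 ≡ 1 (mod 2).
  s_4 = 0 + 0 + 1 + 0 + 0 + 0 + 0 + 0 = 1 ≡ 1 (mod 2).
s = (1, 0, 1, 1)^T — this equals column 11 of H (binary 1011), so error is at position 11.
Correct: flip bit 11 of r = 010011000100000 to get c = 010011000110000.


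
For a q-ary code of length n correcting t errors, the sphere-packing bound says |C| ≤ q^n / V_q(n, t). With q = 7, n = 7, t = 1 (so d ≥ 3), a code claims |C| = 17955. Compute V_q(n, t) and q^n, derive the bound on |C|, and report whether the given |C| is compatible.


V_q(n, t) = 43, q^n = 823543, Hamming bound = 19152, |C| = 17955 ≤ bound (satisfied).

Step 1: Compute V_q(n, t) = Σ_{j=0}^1 C(n, j) (q−1)^j.
  j = 0: C(7,0)·(6)^0 = 1·1 = 1.
  j = 1: C(7,1)·(6)^1 = 7·6 = 42.
  V_q(n, t) = 1 + 42 = 43.
Step 2: q^n = 7^7 = 823543.
Step 3: Hamming bound ⌊q^n / V_q(n,t)⌋ = ⌊823543/43⌋ = 19152.
Step 4: Compare |C| = 17955 to 19152: satisfied.
The claimed |C| lies below the Hamming bound.


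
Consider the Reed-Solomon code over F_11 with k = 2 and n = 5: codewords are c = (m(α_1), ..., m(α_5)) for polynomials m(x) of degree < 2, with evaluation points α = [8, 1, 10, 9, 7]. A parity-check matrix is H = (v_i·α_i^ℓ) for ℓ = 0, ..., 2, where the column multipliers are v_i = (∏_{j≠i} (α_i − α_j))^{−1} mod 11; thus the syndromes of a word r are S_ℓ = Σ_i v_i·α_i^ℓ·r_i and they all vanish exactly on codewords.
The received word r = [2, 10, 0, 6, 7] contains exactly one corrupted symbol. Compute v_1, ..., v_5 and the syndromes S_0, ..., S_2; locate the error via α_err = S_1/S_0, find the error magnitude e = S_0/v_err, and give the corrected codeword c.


S = (4, 10, 3), error at position 1, error magnitude e = 1, c = [1, 10, 0, 6, 7].

Step 1: column multipliers v_i = (∏_{j≠i}(α_i − α_j))^{−1} mod 11.
  i = 1 (α = 8): (8−1)(8−10)(8−9)(8−7) = 7·(−2)·(−1)·1 = 14 ≡ 3, so v_1 = 3^{−1} = 4 (mod 11).
  i = 2 (α = 1): (1−8)(1−10)(1−9)(1−7) = (−7)·(−9)·(−8)·(−6) = 3024 ≡ 10, so v_2 = 10^{−1} = 10 (mod 11).
  i = 3 (α = 10): (10−8)(10−1)(10−9)(10−7) = 2·9·1·3 = 54 ≡ 10, so v_3 = 10^{−1} = 10 (mod 11).
  i = 4 (α = 9): (9−8)(9−1)(9−10)(9−7) = 1·8·(−1)·2 = −16 ≡ 6, so v_4 = 6^{−1} = 2 (mod 11).
  i = 5 (α = 7): (7−8)(7−1)(7−10)(7−9) = (−1)·6·(−3)·(−2) = −36 ≡ 8, so v_5 = 8^{−1} = 7 (mod 11).
  v = [4, 10, 10, 2, 7].
Step 2: syndromes of r = [2, 10, 0, 6, 7] (all sums mod 11).
  S_0 = Σ v_i r_i = 4·2 + 10·10 + 10·0 + 2·6 + 7·7 = 169 ≡ 4.
  S_1 = Σ v_i α_i r_i = 4·8·2 + 10·1·10 + 10·10·0 + 2·9·6 + 7·7·7 = 615 ≡ 10.
  α_i^2 mod 11 = [9, 1, 1, 4, 5].
  S_2 = Σ v_i α_i^2 r_i = 4·9·2 + 10·1·10 + 10·1·0 + 2·4·6 + 7·5·7 = 465 ≡ 3.
  S = (4, 10, 3) ≠ 0, so r is not a codeword (an error is present).
Step 3: locate the error. For a single error e at position i, S_ℓ = v_i·e·α_i^ℓ, so α_err = S_1/S_0.
  S_0^{−1} = 4^{−1} = 3 (mod 11), so α_err = 10·3 = 30 ≡ 8 = α_1. Error position i = 1.
  Consistency check: S_2/S_1 = 3·10 = 30 ≡ 8 = α_err ✓ (single-error assumption holds).
Step 4: error magnitude e = S_0/v_1 = S_0·∏_{j≠1}(α_1 − α_j) = 4·3 = 12 ≡ 1 (mod 11).
Step 5: correct position 1: c_1 = r_1 − e = 2 − 1 ≡ 1 (mod 11). Hence c = [1, 10, 0, 6, 7].
  Check: interpolating c through the α_i gives m(x) = 5 + 5·x (degree < 2) with m(α_i) = c_i for every i, so c is indeed a codeword.


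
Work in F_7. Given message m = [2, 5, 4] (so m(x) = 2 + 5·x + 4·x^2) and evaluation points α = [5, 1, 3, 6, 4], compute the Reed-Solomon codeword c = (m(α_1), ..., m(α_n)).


c = [1, 4, 4, 1, 2]

Message polynomial: m(x) = 2 + 5·x + 4·x^2 (mod 7).
For each evaluation point α_i, compute m(α_i) mod 7:
  α_1 = 5: Horner steps 4 → 4 → 1, so m(5) = 1.
  α_2 = 1: Horner steps 4 → 2 → 4, so m(1) = 4.
  α_3 = 3: Horner steps 4 → 3 → 4, so m(3) = 4.
  α_4 = 6: Horner steps 4 → 1 → 1, so m(6) = 1.
  α_5 = 4: Horner steps 4 → 0 → 2, so m(4) = 2.
Codeword c = [1, 4, 4, 1, 2] ∈ F_7^5.


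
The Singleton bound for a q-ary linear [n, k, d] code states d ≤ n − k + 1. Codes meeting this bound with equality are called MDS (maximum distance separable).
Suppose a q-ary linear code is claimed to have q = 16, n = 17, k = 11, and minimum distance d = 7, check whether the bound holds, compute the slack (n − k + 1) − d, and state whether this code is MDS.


Singleton RHS = n − k + 1 = 7, slack = 0, bound satisfied, MDS.

Singleton bound: d ≤ n − k + 1.
Here n = 17, k = 11, so n − k + 1 = 7.
Given d = 7, check d ≤ 7: YES.
Slack = (n − k + 1) − d = 0.
The code is MDS (slack = 0).
Description: the claimed parameters are [17, 11, 7]_16; such a code would be MDS (meets Singleton bound).


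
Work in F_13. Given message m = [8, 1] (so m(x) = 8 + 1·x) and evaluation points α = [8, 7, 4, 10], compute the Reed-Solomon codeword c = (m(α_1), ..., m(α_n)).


c = [3, 2, 12, 5]

Message polynomial: m(x) = 8 + 1·x (mod 13).
For each evaluation point α_i, compute m(α_i) mod 13:
  α_1 = 8: Horner steps 1 → 3, so m(8) = 3.
  α_2 = 7: Horner steps 1 → 2, so m(7) = 2.
  α_3 = 4: Horner steps 1 → 12, so m(4) = 12.
  α_4 = 10: Horner steps 1 → 5, so m(10) = 5.
Codeword c = [3, 2, 12, 5] ∈ F_13^4.


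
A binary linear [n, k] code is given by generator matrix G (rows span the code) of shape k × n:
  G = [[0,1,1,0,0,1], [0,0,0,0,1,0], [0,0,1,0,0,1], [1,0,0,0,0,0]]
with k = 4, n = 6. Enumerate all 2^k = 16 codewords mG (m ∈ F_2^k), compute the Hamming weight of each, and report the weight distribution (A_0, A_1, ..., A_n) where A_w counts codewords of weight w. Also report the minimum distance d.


Weight distribution: A_0 = 1, A_1 = 3, A_2 = 4, A_3 = 4, A_4 = 3, A_5 = 1. Minimum distance d = 1.

Enumerate all 2^4 = 16 messages m ∈ F_2^4.
For each, compute codeword c = mG in F_2^6, then tally its weight.
  m = 0000 → c = 000000, weight = 0.
  m = 1000 → c = 011001, weight = 3.
  m = 0100 → c = 000010, weight = 1.
  m = 1100 → c = 011011, weight = 4.
  m = 0010 → c = 001001, weight = 2.
  m = 1010 → c = 010000, weight = 1.
  m = 0110 → c = 001011, weight = 3.
  m = 1110 → c = 010010, weight = 2.
  m = 0001 → c = 100000, weight = 1.
  m = 1001 → c = 111001, weight = 4.
  m = 0101 → c = 100010, weight = 2.
  m = 1101 → c = 111011, weight = 5.
  m = 0011 → c = 101001, weight = 3.
  m = 1011 → c = 110000, weight = 2.
  m = 0111 → c = 101011, weight = 4.
  m = 1111 → c = 110010, weight = 3.
Tally weights:
  weight 0: 1 codewords.
  weight 1: 3 codewords.
  weight 2: 4 codewords.
  weight 3: 4 codewords.
  weight 4: 3 codewords.
  weight 5: 1 codewords.
Minimum distance d = smallest w > 0 with A_w > 0 = 1.
Sanity: Σ A_w = 16 = 2^4 = 16 ✓.


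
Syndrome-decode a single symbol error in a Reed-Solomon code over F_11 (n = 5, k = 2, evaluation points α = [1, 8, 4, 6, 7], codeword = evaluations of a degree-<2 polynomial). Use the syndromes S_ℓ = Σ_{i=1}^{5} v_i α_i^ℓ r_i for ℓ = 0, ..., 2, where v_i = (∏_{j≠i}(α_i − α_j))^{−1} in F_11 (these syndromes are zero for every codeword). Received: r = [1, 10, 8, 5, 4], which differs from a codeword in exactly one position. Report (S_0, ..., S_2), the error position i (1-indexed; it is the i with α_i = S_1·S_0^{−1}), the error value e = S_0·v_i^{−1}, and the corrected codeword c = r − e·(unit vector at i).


S = (2, 1, 6), error at position 4, error magnitude e = 7, c = [1, 10, 8, 9, 4].

Step 1: column multipliers v_i = (∏_{j≠i}(α_i − α_j))^{−1} mod 11.
  i = 1 (α = 1): (1−8)(1−4)(1−6)(1−7) = (−7)·(−3)·(−5)·(−6) = 630 ≡ 3, so v_1 = 3^{−1} = 4 (mod 11).
  i = 2 (α = 8): (8−1)(8−4)(8−6)(8−7) = 7·4·2·1 = 56 ≡ 1, so v_2 = 1^{−1} = 1 (mod 11).
  i = 3 (α = 4): (4−1)(4−8)(4−6)(4−7) = 3·(−4)·(−2)·(−3) = −72 ≡ 5, so v_3 = 5^{−1} = 9 (mod 11).
  i = 4 (α = 6): (6−1)(6−8)(6−4)(6−7) = 5·(−2)·2·(−1) = 20 ≡ 9, so v_4 = 9^{−1} = 5 (mod 11).
  i = 5 (α = 7): (7−1)(7−8)(7−4)(7−6) = 6·(−1)·3·1 = −18 ≡ 4, so v_5 = 4^{−1} = 3 (mod 11).
  v = [4, 1, 9, 5, 3].
Step 2: syndromes of r = [1, 10, 8, 5, 4] (all sums mod 11).
  S_0 = Σ v_i r_i = 4·1 + 1·10 + 9·8 + 5·5 + 3·4 = 123 ≡ 2.
  S_1 = Σ v_i α_i r_i = 4·1·1 + 1·8·10 + 9·4·8 + 5·6·5 + 3·7·4 = 606 ≡ 1.
  α_i^2 mod 11 = [1, 9, 5, 3, 5].
  S_2 = Σ v_i α_i^2 r_i = 4·1·1 + 1·9·10 + 9·5·8 + 5·3·5 + 3·5·4 = 589 ≡ 6.
  S = (2, 1, 6) ≠ 0, so r is not a codeword (an error is present).
Step 3: locate the error. For a single error e at position i, S_ℓ = v_i·e·α_i^ℓ, so α_err = S_1/S_0.
  S_0^{−1} = 2^{−1} = 6 (mod 11), so α_err = 1·6 = 6 ≡ 6 = α_4. Error position i = 4.
  Consistency check: S_2/S_1 = 6·1 = 6 ≡ 6 = α_err ✓ (single-error assumption holds).
Step 4: error magnitude e = S_0/v_4 = S_0·∏_{j≠4}(α_4 − α_j) = 2·9 = 18 ≡ 7 (mod 11).
Step 5: correct position 4: c_4 = r_4 − e = 5 − 7 ≡ 9 (mod 11). Hence c = [1, 10, 8, 9, 4].
  Check: interpolating c through the α_i gives m(x) = 6 + 6·x (degree < 2) with m(α_i) = c_i for every i, so c is indeed a codeword.


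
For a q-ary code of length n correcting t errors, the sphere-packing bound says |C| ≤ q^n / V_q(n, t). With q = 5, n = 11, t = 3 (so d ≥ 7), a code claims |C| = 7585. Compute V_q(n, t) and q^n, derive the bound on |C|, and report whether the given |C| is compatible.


V_q(n, t) = 11485, q^n = 48828125, Hamming bound = 4251, |C| = 7585 > bound (violated).

Step 1: Compute V_q(n, t) = Σ_{j=0}^3 C(n, j) (q−1)^j.
  j = 0: C(11,0)·(4)^0 = 1·1 = 1.
  j = 1: C(11,1)·(4)^1 = 11·4 = 44.
  j = 2: C(11,2)·(4)^2 = 55·16 = 880.
  j = 3: C(11,3)·(4)^3 = 165·64 = 10560.
  V_q(n, t) = 1 + 44 + 880 + 10560 = 11485.
Step 2: q^n = 5^11 = 48828125.
Step 3: Hamming bound ⌊q^n / V_q(n,t)⌋ = ⌊48828125/11485⌋ = 4251.
Step 4: Compare |C| = 7585 to 4251: violated.
The claimed |C| lies above the Hamming bound, so no 5-ary code of length 11 with d ≥ 7 can have 7585 codewords.


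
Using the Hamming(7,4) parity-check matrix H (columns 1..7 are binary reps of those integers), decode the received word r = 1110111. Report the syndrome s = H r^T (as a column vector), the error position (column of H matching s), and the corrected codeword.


s = (1, 0, 0)^T, error position = 4, corrected codeword c = 1111111

Compute s = H r^T mod 2 one row at a time:
  s_1 = 0 + 1 + 1 + 1 = 3 ≡ 1 (mod 2).
  s_2 = 1 + 1 + 1 + 1 = 4 ≡ 0 (mod 2).
  s_3 = 1 + 1 + 1 + 1 = 4 ≡ 0 (mod 2).
s = (1, 0, 0)^T — this equals column 4 of H (binary 100), so error is at position 4.
Correct: flip bit 4 of r = 1110111 to get c = 1111111.


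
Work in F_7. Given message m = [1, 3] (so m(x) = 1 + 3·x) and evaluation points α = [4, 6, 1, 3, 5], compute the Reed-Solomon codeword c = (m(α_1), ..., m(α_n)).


c = [6, 5, 4, 3, 2]

Message polynomial: m(x) = 1 + 3·x (mod 7).
For each evaluation point α_i, compute m(α_i) mod 7:
  α_1 = 4: Horner steps 3 → 6, so m(4) = 6.
  α_2 = 6: Horner steps 3 → 5, so m(6) = 5.
  α_3 = 1: Horner steps 3 → 4, so m(1) = 4.
  α_4 = 3: Horner steps 3 → 3, so m(3) = 3.
  α_5 = 5: Horner steps 3 → 2, so m(5) = 2.
Codeword c = [6, 5, 4, 3, 2] ∈ F_7^5.


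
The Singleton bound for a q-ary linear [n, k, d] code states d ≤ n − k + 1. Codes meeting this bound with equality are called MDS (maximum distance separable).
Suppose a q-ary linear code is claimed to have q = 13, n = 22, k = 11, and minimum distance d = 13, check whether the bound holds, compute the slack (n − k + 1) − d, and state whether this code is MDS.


Singleton RHS = n − k + 1 = 12, slack = -1, bound violated (no such code; not MDS).

Singleton bound: d ≤ n − k + 1.
Here n = 22, k = 11, so n − k + 1 = 12.
Given d = 13, check d ≤ 12: NO.
Slack = (n − k + 1) − d = -1.
The slack is negative: d = 13 exceeds n − k + 1 = 12 by 1, so the Singleton bound is violated and no linear [22, 11, 13]_13 code can exist. In particular it is not MDS (MDS requires d = n − k + 1 exactly).
Description: the claimed parameters are [22, 11, 13]_13; such a code would be impossible (violates the Singleton bound).


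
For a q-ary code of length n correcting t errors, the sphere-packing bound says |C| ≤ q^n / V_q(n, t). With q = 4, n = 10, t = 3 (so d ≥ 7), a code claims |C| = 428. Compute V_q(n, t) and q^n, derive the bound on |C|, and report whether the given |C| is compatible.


V_q(n, t) = 3676, q^n = 1048576, Hamming bound = 285, |C| = 428 > bound (violated).

Step 1: Compute V_q(n, t) = Σ_{j=0}^3 C(n, j) (q−1)^j.
  j = 0: C(10,0)·(3)^0 = 1·1 = 1.
  j = 1: C(10,1)·(3)^1 = 10·3 = 30.
  j = 2: C(10,2)·(3)^2 = 45·9 = 405.
  j = 3: C(10,3)·(3)^3 = 120·27 = 3240.
  V_q(n, t) = 1 + 30 + 405 + 3240 = 3676.
Step 2: q^n = 4^10 = 1048576.
Step 3: Hamming bound ⌊q^n / V_q(n,t)⌋ = ⌊1048576/3676⌋ = 285.
Step 4: Compare |C| = 428 to 285: violated.
The claimed |C| lies above the Hamming bound, so no 4-ary code of length 10 with d ≥ 7 can have 428 codewords.


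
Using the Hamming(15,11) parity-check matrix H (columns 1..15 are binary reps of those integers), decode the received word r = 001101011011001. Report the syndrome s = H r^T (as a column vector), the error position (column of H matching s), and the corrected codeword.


s = (1, 0, 0, 0)^T, error position = 8, corrected codeword c = 001101001011001

Compute s = H r^T mod 2 one row at a time:
  s_1 = 1 + 1 + 0 + 1 + 1 + 0 + 0 + 1 = 5 ≡ 1 (mod 2).
  s_2 = 1 + 0 + 1 + 0 + 1 + 0 + 0 + 1 = 4 ≡ 0 (mod 2).
  s_3 = 0 + 1 + 1 + 0 + 0 + 1 + 0 + 1 = 4 ≡ 0 (mod 2).
  s_4 = 0 + 1 + 0 + 0 + 1 + 1 + 0 + 1 = 4 ≡ 0 (mod 2).
s = (1, 0, 0, 0)^T — this equals column 8 of H (binary 1000), so error is at position 8.
Correct: flip bit 8 of r = 001101011011001 to get c = 001101001011001.


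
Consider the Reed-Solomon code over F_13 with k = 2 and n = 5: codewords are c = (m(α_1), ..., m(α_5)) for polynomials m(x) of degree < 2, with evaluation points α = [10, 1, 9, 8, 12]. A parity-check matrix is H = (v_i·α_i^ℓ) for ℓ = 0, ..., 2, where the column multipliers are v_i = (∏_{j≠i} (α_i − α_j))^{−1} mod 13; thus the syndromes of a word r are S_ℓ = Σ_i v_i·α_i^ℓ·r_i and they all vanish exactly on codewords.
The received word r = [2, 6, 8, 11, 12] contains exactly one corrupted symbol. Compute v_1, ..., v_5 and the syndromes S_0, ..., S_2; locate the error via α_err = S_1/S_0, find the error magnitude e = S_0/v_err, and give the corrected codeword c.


S = (12, 3, 4), error at position 1, error magnitude e = 10, c = [5, 6, 8, 11, 12].

Step 1: column multipliers v_i = (∏_{j≠i}(α_i − α_j))^{−1} mod 13.
  i = 1 (α = 10): (10−1)(10−9)(10−8)(10−12) = 9·1·2·(−2) = −36 ≡ 3, so v_1 = 3^{−1} = 9 (mod 13).
  i = 2 (α = 1): (1−10)(1−9)(1−8)(1−12) = (−9)·(−8)·(−7)·(−11) = 5544 ≡ 6, so v_2 = 6^{−1} = 11 (mod 13).
  i = 3 (α = 9): (9−10)(9−1)(9−8)(9−12) = (−1)·8·1·(−3) = 24 ≡ 11, so v_3 = 11^{−1} = 6 (mod 13).
  i = 4 (α = 8): (8−10)(8−1)(8−9)(8−12) = (−2)·7·(−1)·(−4) = −56 ≡ 9, so v_4 = 9^{−1} = 3 (mod 13).
  i = 5 (α = 12): (12−10)(12−1)(12−9)(12−8) = 2·11·3·4 = 264 ≡ 4, so v_5 = 4^{−1} = 10 (mod 13).
  v = [9, 11, 6, 3, 10].
Step 2: syndromes of r = [2, 6, 8, 11, 12] (all sums mod 13).
  S_0 = Σ v_i r_i = 9·2 + 11·6 + 6·8 + 3·11 + 10·12 = 285 ≡ 12.
  S_1 = Σ v_i α_i r_i = 9·10·2 + 11·1·6 + 6·9·8 + 3·8·11 + 10·12·12 = 2382 ≡ 3.
  α_i^2 mod 13 = [9, 1, 3, 12, 1].
  S_2 = Σ v_i α_i^2 r_i = 9·9·2 + 11·1·6 + 6·3·8 + 3·12·11 + 10·1·12 = 888 ≡ 4.
  S = (12, 3, 4) ≠ 0, so r is not a codeword (an error is present).
Step 3: locate the error. For a single error e at position i, S_ℓ = v_i·e·α_i^ℓ, so α_err = S_1/S_0.
  S_0^{−1} = 12^{−1} = 12 (mod 13), so α_err = 3·12 = 36 ≡ 10 = α_1. Error position i = 1.
  Consistency check: S_2/S_1 = 4·9 = 36 ≡ 10 = α_err ✓ (single-error assumption holds).
Step 4: error magnitude e = S_0/v_1 = S_0·∏_{j≠1}(α_1 − α_j) = 12·3 = 36 ≡ 10 (mod 13).
Step 5: correct position 1: c_1 = r_1 − e = 2 − 10 ≡ 5 (mod 13). Hence c = [5, 6, 8, 11, 12].
  Check: interpolating c through the α_i gives m(x) = 9 + 10·x (degree < 2) with m(α_i) = c_i for every i, so c is indeed a codeword.


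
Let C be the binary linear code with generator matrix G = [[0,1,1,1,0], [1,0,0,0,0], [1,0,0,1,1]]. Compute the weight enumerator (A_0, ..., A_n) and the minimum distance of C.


Weight distribution: A_0 = 1, A_1 = 1, A_2 = 1, A_3 = 3, A_4 = 2. Minimum distance d = 1.

Enumerate all 2^3 = 8 messages m ∈ F_2^3.
For each, compute codeword c = mG in F_2^5, then tally its weight.
  m = 000 → c = 00000, weight = 0.
  m = 100 → c = 01110, weight = 3.
  m = 010 → c = 10000, weight = 1.
  m = 110 → c = 11110, weight = 4.
  m = 001 → c = 10011, weight = 3.
  m = 101 → c = 11101, weight = 4.
  m = 011 → c = 00011, weight = 2.
  m = 111 → c = 01101, weight = 3.
Tally weights:
  weight 0: 1 codewords.
  weight 1: 1 codewords.
  weight 2: 1 codewords.
  weight 3: 3 codewords.
  weight 4: 2 codewords.
Minimum distance d = smallest w > 0 with A_w > 0 = 1.
Sanity: Σ A_w = 8 = 2^3 = 8 ✓.


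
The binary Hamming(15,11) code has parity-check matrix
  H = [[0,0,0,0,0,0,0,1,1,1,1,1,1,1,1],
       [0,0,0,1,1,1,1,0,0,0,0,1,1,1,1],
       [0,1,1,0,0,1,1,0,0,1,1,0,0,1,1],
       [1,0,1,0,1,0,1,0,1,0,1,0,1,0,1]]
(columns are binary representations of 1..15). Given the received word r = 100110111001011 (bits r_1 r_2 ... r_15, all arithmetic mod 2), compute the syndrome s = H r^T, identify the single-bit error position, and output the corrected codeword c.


s = (1, 0, 1, 1)^T, error position = 11, corrected codeword c = 100110111011011

Compute s = H r^T mod 2 one row at a time:
  s_1 = 1 + 1 + 0 + 0 + 1 + 0 + 1 + 1 = 5 ≡ 1 (mod 2).
  s_2 = 1 + 1 + 0 + 1 + 1 + 0 + 1 + 1 = 6 ≡ 0 (mod 2).
  s_3 = 0 + 0 + 0 + 1 + 0 + 0 + 1 + 1 = 3 ≡ 1 (mod 2).
  s_4 = 1 + 0 + 1 + 1 + 1 + 0 + 0 + 1 = 5 ≡ 1 (mod 2).
s = (1, 0, 1, 1)^T — this equals column 11 of H (binary 1011), so error is at position 11.
Correct: flip bit 11 of r = 100110111001011 to get c = 100110111011011.


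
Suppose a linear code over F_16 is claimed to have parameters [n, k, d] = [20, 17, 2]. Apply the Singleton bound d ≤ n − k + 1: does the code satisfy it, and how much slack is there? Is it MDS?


Singleton RHS = n − k + 1 = 4, slack = 2, bound satisfied, not MDS.

Singleton bound: d ≤ n − k + 1.
Here n = 20, k = 17, so n − k + 1 = 4.
Given d = 2, check d ≤ 4: YES.
Slack = (n − k + 1) − d = 2.
The code is NOT MDS (slack = 2 > 0).
Description: the claimed parameters are [20, 17, 2]_16; such a code would be non-MDS.


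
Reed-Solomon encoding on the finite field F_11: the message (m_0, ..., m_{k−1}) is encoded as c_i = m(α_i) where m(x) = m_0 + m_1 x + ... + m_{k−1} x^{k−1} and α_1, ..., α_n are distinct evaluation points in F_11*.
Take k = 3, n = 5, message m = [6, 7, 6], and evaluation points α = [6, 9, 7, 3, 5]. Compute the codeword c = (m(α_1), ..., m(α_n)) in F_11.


c = [0, 5, 8, 4, 4]

Message polynomial: m(x) = 6 + 7·x + 6·x^2 (mod 11).
For each evaluation point α_i, compute m(α_i) mod 11:
  α_1 = 6: Horner steps 6 → 10 → 0, so m(6) = 0.
  α_2 = 9: Horner steps 6 → 6 → 5, so m(9) = 5.
  α_3 = 7: Horner steps 6 → 5 → 8, so m(7) = 8.
  α_4 = 3: Horner steps 6 → 3 → 4, so m(3) = 4.
  α_5 = 5: Horner steps 6 → 4 → 4, so m(5) = 4.
Codeword c = [0, 5, 8, 4, 4] ∈ F_11^5.


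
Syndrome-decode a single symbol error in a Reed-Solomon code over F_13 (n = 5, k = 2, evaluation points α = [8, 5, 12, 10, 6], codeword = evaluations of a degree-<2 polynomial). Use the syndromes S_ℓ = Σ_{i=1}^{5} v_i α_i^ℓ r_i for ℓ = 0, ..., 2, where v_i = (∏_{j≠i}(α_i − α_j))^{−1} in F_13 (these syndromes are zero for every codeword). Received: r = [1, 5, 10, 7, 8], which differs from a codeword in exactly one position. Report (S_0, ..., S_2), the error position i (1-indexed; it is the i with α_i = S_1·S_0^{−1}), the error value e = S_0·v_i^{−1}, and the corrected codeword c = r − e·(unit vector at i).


S = (8, 5, 8), error at position 3, error magnitude e = 10, c = [1, 5, 0, 7, 8].

Step 1: column multipliers v_i = (∏_{j≠i}(α_i − α_j))^{−1} mod 13.
  i = 1 (α = 8): (8−5)(8−12)(8−10)(8−6) = 3·(−4)·(−2)·2 = 48 ≡ 9, so v_1 = 9^{−1} = 3 (mod 13).
  i = 2 (α = 5): (5−8)(5−12)(5−10)(5−6) = (−3)·(−7)·(−5)·(−1) = 105 ≡ 1, so v_2 = 1^{−1} = 1 (mod 13).
  i = 3 (α = 12): (12−8)(12−5)(12−10)(12−6) = 4·7·2·6 = 336 ≡ 11, so v_3 = 11^{−1} = 6 (mod 13).
  i = 4 (α = 10): (10−8)(10−5)(10−12)(10−6) = 2·5·(−2)·4 = −80 ≡ 11, so v_4 = 11^{−1} = 6 (mod 13).
  i = 5 (α = 6): (6−8)(6−5)(6−12)(6−10) = (−2)·1·(−6)·(−4) = −48 ≡ 4, so v_5 = 4^{−1} = 10 (mod 13).
  v = [3, 1, 6, 6, 10].
Step 2: syndromes of r = [1, 5, 10, 7, 8] (all sums mod 13).
  S_0 = Σ v_i r_i = 3·1 + 1·5 + 6·10 + 6·7 + 10·8 = 190 ≡ 8.
  S_1 = Σ v_i α_i r_i = 3·8·1 + 1·5·5 + 6·12·10 + 6·10·7 + 10·6·8 = 1669 ≡ 5.
  α_i^2 mod 13 = [12, 12, 1, 9, 10].
  S_2 = Σ v_i α_i^2 r_i = 3·12·1 + 1·12·5 + 6·1·10 + 6·9·7 + 10·10·8 = 1334 ≡ 8.
  S = (8, 5, 8) ≠ 0, so r is not a codeword (an error is present).
Step 3: locate the error. For a single error e at position i, S_ℓ = v_i·e·α_i^ℓ, so α_err = S_1/S_0.
  S_0^{−1} = 8^{−1} = 5 (mod 13), so α_err = 5·5 = 25 ≡ 12 = α_3. Error position i = 3.
  Consistency check: S_2/S_1 = 8·8 = 64 ≡ 12 = α_err ✓ (single-error assumption holds).
Step 4: error magnitude e = S_0/v_3 = S_0·∏_{j≠3}(α_3 − α_j) = 8·11 = 88 ≡ 10 (mod 13).
Step 5: correct position 3: c_3 = r_3 − e = 10 − 10 ≡ 0 (mod 13). Hence c = [1, 5, 0, 7, 8].
  Check: interpolating c through the α_i gives m(x) = 3 + 3·x (degree < 2) with m(α_i) = c_i for every i, so c is indeed a codeword.


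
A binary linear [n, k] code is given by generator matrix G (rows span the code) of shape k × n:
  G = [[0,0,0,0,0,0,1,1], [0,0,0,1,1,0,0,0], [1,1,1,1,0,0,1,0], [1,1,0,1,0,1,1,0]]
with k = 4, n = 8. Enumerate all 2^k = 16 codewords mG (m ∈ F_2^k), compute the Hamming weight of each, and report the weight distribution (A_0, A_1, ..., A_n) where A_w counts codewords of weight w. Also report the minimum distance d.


Weight distribution: A_0 = 1, A_2 = 3, A_4 = 3, A_5 = 8, A_6 = 1. Minimum distance d = 2.

Enumerate all 2^4 = 16 messages m ∈ F_2^4.
For each, compute codeword c = mG in F_2^8, then tally its weight.
  m = 0000 → c = 00000000, weight = 0.
  m = 1000 → c = 00000011, weight = 2.
  m = 0100 → c = 00011000, weight = 2.
  m = 1100 → c = 00011011, weight = 4.
  m = 0010 → c = 11110010, weight = 5.
  m = 1010 → c = 11110001, weight = 5.
  m = 0110 → c = 11101010, weight = 5.
  m = 1110 → c = 11101001, weight = 5.
  m = 0001 → c = 11010110, weight = 5.
  m = 1001 → c = 11010101, weight = 5.
  m = 0101 → c = 11001110, weight = 5.
  m = 1101 → c = 11001101, weight = 5.
  m = 0011 → c = 00100100, weight = 2.
  m = 1011 → c = 00100111, weight = 4.
  m = 0111 → c = 00111100, weight = 4.
  m = 1111 → c = 00111111, weight = 6.
Tally weights:
  weight 0: 1 codewords.
  weight 2: 3 codewords.
  weight 4: 3 codewords.
  weight 5: 8 codewords.
  weight 6: 1 codewords.
Minimum distance d = smallest w > 0 with A_w > 0 = 2.
Sanity: Σ A_w = 16 = 2^4 = 16 ✓.


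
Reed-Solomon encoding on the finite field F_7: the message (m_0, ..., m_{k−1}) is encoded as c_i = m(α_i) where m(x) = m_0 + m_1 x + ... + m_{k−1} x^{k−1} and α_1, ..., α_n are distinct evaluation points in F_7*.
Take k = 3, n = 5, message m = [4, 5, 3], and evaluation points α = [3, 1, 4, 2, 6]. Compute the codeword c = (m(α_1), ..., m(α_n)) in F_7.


c = [4, 5, 2, 5, 2]

Message polynomial: m(x) = 4 + 5·x + 3·x^2 (mod 7).
For each evaluation point α_i, compute m(α_i) mod 7:
  α_1 = 3: Horner steps 3 → 0 → 4, so m(3) = 4.
  α_2 = 1: Horner steps 3 → 1 → 5, so m(1) = 5.
  α_3 = 4: Horner steps 3 → 3 → 2, so m(4) = 2.
  α_4 = 2: Horner steps 3 → 4 → 5, so m(2) = 5.
  α_5 = 6: Horner steps 3 → 2 → 2, so m(6) = 2.
Codeword c = [4, 5, 2, 5, 2] ∈ F_7^5.


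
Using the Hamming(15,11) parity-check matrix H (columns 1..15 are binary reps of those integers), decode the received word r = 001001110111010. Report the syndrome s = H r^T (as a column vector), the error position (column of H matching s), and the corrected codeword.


s = (1, 0, 0, 1)^T, error position = 9, corrected codeword c = 001001111111010

Compute s = H r^T mod 2 one row at a time:
  s_1 = 1 + 0 + 1 + 1 + 1 + 0 + 1 + 0 = 5 ≡ 1 (mod 2).
  s_2 = 0 + 0 + 1 + 1 + 1 + 0 + 1 + 0 = 4 ≡ 0 (mod 2).
  s_3 = 0 + 1 + 1 + 1 + 1 + 1 + 1 + 0 = 6 ≡ 0 (mod 2).
  s_4 = 0 + 1 + 0 + 1 + 0 + 1 + 0 + 0 = 3 ≡ 1 (mod 2).
s = (1, 0, 0, 1)^T — this equals column 9 of H (binary 1001), so error is at position 9.
Correct: flip bit 9 of r = 001001110111010 to get c = 001001111111010.


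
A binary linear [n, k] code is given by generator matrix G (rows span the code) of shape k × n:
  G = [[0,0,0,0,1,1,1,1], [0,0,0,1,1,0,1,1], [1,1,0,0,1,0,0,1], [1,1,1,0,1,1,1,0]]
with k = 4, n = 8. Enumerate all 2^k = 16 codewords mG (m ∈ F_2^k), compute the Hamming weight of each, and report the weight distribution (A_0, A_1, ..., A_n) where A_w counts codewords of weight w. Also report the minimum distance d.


Weight distribution: A_0 = 1, A_2 = 2, A_4 = 9, A_6 = 4. Minimum distance d = 2.

Enumerate all 2^4 = 16 messages m ∈ F_2^4.
For each, compute codeword c = mG in F_2^8, then tally its weight.
  m = 0000 → c = 00000000, weight = 0.
  m = 1000 → c = 00001111, weight = 4.
  m = 0100 → c = 00011011, weight = 4.
  m = 1100 → c = 00010100, weight = 2.
  m = 0010 → c = 11001001, weight = 4.
  m = 1010 → c = 11000110, weight = 4.
  m = 0110 → c = 11010010, weight = 4.
  m = 1110 → c = 11011101, weight = 6.
  m = 0001 → c = 11101110, weight = 6.
  m = 1001 → c = 11100001, weight = 4.
  m = 0101 → c = 11110101, weight = 6.
  m = 1101 → c = 11111010, weight = 6.
  m = 0011 → c = 00100111, weight = 4.
  m = 1011 → c = 00101000, weight = 2.
  m = 0111 → c = 00111100, weight = 4.
  m = 1111 → c = 00110011, weight = 4.
Tally weights:
  weight 0: 1 codewords.
  weight 2: 2 codewords.
  weight 4: 9 codewords.
  weight 6: 4 codewords.
Minimum distance d = smallest w > 0 with A_w > 0 = 2.
Sanity: Σ A_w = 16 = 2^4 = 16 ✓.


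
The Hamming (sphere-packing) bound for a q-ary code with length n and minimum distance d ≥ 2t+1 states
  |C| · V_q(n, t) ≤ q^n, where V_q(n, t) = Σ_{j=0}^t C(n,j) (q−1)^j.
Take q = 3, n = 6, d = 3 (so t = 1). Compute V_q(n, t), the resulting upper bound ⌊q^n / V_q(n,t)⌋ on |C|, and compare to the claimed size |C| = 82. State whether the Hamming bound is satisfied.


V_q(n, t) = 13, q^n = 729, Hamming bound = 56, |C| = 82 > bound (violated).

Step 1: Compute V_q(n, t) = Σ_{j=0}^1 C(n, j) (q−1)^j.
  j = 0: C(6,0)·(2)^0 = 1·1 = 1.
  j = 1: C(6,1)·(2)^1 = 6·2 = 12.
  V_q(n, t) = 1 + 12 = 13.
Step 2: q^n = 3^6 = 729.
Step 3: Hamming bound ⌊q^n / V_q(n,t)⌋ = ⌊729/13⌋ = 56.
Step 4: Compare |C| = 82 to 56: violated.
The claimed |C| lies above the Hamming bound, so no 3-ary code of length 6 with d ≥ 3 can have 82 codewords.


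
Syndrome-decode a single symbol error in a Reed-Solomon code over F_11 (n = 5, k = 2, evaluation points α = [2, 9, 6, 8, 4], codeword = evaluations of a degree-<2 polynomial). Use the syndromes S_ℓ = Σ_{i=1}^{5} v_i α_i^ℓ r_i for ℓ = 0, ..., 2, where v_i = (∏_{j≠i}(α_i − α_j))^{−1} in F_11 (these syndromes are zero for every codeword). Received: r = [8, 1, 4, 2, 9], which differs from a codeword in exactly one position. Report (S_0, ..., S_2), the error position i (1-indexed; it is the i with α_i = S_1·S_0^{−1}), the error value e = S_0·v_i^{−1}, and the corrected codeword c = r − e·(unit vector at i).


S = (10, 7, 6), error at position 5, error magnitude e = 3, c = [8, 1, 4, 2, 6].

Step 1: column multipliers v_i = (∏_{j≠i}(α_i − α_j))^{−1} mod 11.
  i = 1 (α = 2): (2−9)(2−6)(2−8)(2−4) = (−7)·(−4)·(−6)·(−2) = 336 ≡ 6, so v_1 = 6^{−1} = 2 (mod 11).
  i = 2 (α = 9): (9−2)(9−6)(9−8)(9−4) = 7·3·1·5 = 105 ≡ 6, so v_2 = 6^{−1} = 2 (mod 11).
  i = 3 (α = 6): (6−2)(6−9)(6−8)(6−4) = 4·(−3)·(−2)·2 = 48 ≡ 4, so v_3 = 4^{−1} = 3 (mod 11).
  i = 4 (α = 8): (8−2)(8−9)(8−6)(8−4) = 6·(−1)·2·4 = −48 ≡ 7, so v_4 = 7^{−1} = 8 (mod 11).
  i = 5 (α = 4): (4−2)(4−9)(4−6)(4−8) = 2·(−5)·(−2)·(−4) = −80 ≡ 8, so v_5 = 8^{−1} = 7 (mod 11).
  v = [2, 2, 3, 8, 7].
Step 2: syndromes of r = [8, 1, 4, 2, 9] (all sums mod 11).
  S_0 = Σ v_i r_i = 2·8 + 2·1 + 3·4 + 8·2 + 7·9 = 109 ≡ 10.
  S_1 = Σ v_i α_i r_i = 2·2·8 + 2·9·1 + 3·6·4 + 8·8·2 + 7·4·9 = 502 ≡ 7.
  α_i^2 mod 11 = [4, 4, 3, 9, 5].
  S_2 = Σ v_i α_i^2 r_i = 2·4·8 + 2·4·1 + 3·3·4 + 8·9·2 + 7·5·9 = 567 ≡ 6.
  S = (10, 7, 6) ≠ 0, so r is not a codeword (an error is present).
Step 3: locate the error. For a single error e at position i, S_ℓ = v_i·e·α_i^ℓ, so α_err = S_1/S_0.
  S_0^{−1} = 10^{−1} = 10 (mod 11), so α_err = 7·10 = 70 ≡ 4 = α_5. Error position i = 5.
  Consistency check: S_2/S_1 = 6·8 = 48 ≡ 4 = α_err ✓ (single-error assumption holds).
Step 4: error magnitude e = S_0/v_5 = S_0·∏_{j≠5}(α_5 − α_j) = 10·8 = 80 ≡ 3 (mod 11).
Step 5: correct position 5: c_5 = r_5 − e = 9 − 3 ≡ 6 (mod 11). Hence c = [8, 1, 4, 2, 6].
  Check: interpolating c through the α_i gives m(x) = 10 + 10·x (degree < 2) with m(α_i) = c_i for every i, so c is indeed a codeword.


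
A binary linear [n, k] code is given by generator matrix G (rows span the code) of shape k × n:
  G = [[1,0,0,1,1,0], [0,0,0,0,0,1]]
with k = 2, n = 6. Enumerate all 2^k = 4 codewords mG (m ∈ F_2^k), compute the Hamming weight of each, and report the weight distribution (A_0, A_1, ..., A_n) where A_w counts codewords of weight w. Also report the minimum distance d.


Weight distribution: A_0 = 1, A_1 = 1, A_3 = 1, A_4 = 1. Minimum distance d = 1.

Enumerate all 2^2 = 4 messages m ∈ F_2^2.
For each, compute codeword c = mG in F_2^6, then tally its weight.
  m = 00 → c = 000000, weight = 0.
  m = 10 → c = 100110, weight = 3.
  m = 01 → c = 000001, weight = 1.
  m = 11 → c = 100111, weight = 4.
Tally weights:
  weight 0: 1 codewords.
  weight 1: 1 codewords.
  weight 3: 1 codewords.
  weight 4: 1 codewords.
Minimum distance d = smallest w > 0 with A_w > 0 = 1.
Sanity: Σ A_w = 4 = 2^2 = 4 ✓.


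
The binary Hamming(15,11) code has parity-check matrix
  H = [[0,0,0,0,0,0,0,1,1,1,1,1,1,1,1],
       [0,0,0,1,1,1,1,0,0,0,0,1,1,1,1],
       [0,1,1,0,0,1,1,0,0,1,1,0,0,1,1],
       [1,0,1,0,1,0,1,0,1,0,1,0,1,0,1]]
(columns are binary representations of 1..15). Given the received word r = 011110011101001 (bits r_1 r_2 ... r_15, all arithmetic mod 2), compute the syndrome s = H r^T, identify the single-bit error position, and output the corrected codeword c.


s = (1, 0, 0, 0)^T, error position = 8, corrected codeword c = 011110001101001

Compute s = H r^T mod 2 one row at a time:
  s_1 = 1 + 1 + 1 + 0 + 1 + 0 + 0 + 1 = 5 ≡ 1 (mod 2).
  s_2 = 1 + 1 + 0 + 0 + 1 + 0 + 0 + 1 = 4 ≡ 0 (mod 2).
  s_3 = 1 + 1 + 0 + 0 + 1 + 0 + 0 + 1 = 4 ≡ 0 (mod 2).
  s_4 = 0 + 1 + 1 + 0 + 1 + 0 + 0 + 1 = 4 ≡ 0 (mod 2).
s = (1, 0, 0, 0)^T — this equals column 8 of H (binary 1000), so error is at position 8.
Correct: flip bit 8 of r = 011110011101001 to get c = 011110001101001.


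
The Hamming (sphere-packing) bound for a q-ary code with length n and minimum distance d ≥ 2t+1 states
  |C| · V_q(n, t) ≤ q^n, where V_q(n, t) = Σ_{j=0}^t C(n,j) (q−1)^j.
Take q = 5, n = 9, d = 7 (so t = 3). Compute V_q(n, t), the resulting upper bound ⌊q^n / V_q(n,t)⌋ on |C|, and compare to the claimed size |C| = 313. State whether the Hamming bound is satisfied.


V_q(n, t) = 5989, q^n = 1953125, Hamming bound = 326, |C| = 313 ≤ bound (satisfied).

Step 1: Compute V_q(n, t) = Σ_{j=0}^3 C(n, j) (q−1)^j.
  j = 0: C(9,0)·(4)^0 = 1·1 = 1.
  j = 1: C(9,1)·(4)^1 = 9·4 = 36.
  j = 2: C(9,2)·(4)^2 = 36·16 = 576.
  j = 3: C(9,3)·(4)^3 = 84·64 = 5376.
  V_q(n, t) = 1 + 36 + 576 + 5376 = 5989.
Step 2: q^n = 5^9 = 1953125.
Step 3: Hamming bound ⌊q^n / V_q(n,t)⌋ = ⌊1953125/5989⌋ = 326.
Step 4: Compare |C| = 313 to 326: satisfied.
The claimed |C| lies below the Hamming bound.
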